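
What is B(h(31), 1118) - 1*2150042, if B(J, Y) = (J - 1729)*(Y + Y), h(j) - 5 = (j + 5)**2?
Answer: -3107050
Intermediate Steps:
h(j) = 5 + (5 + j)**2 (h(j) = 5 + (j + 5)**2 = 5 + (5 + j)**2)
B(J, Y) = 2*Y*(-1729 + J) (B(J, Y) = (-1729 + J)*(2*Y) = 2*Y*(-1729 + J))
B(h(31), 1118) - 1*2150042 = 2*1118*(-1729 + (5 + (5 + 31)**2)) - 1*2150042 = 2*1118*(-1729 + (5 + 36**2)) - 2150042 = 2*1118*(-1729 + (5 + 1296)) - 2150042 = 2*1118*(-1729 + 1301) - 2150042 = 2*1118*(-428) - 2150042 = -957008 - 2150042 = -3107050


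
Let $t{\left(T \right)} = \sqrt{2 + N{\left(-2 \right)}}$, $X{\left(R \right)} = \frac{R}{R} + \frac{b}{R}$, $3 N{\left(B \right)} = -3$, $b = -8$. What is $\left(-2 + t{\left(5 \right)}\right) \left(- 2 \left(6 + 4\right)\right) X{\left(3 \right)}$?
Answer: $- \frac{100}{3} \approx -33.333$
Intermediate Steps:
$N{\left(B \right)} = -1$ ($N{\left(B \right)} = \frac{1}{3} \left(-3\right) = -1$)
$X{\left(R \right)} = 1 - \frac{8}{R}$ ($X{\left(R \right)} = \frac{R}{R} - \frac{8}{R} = 1 - \frac{8}{R}$)
$t{\left(T \right)} = 1$ ($t{\left(T \right)} = \sqrt{2 - 1} = \sqrt{1} = 1$)
$\left(-2 + t{\left(5 \right)}\right) \left(- 2 \left(6 + 4\right)\right) X{\left(3 \right)} = \left(-2 + 1\right) \left(- 2 \left(6 + 4\right)\right) \frac{-8 + 3}{3} = - \left(-2\right) 10 \cdot \frac{1}{3} \left(-5\right) = \left(-1\right) \left(-20\right) \left(- \frac{5}{3}\right) = 20 \left(- \frac{5}{3}\right) = - \frac{100}{3}$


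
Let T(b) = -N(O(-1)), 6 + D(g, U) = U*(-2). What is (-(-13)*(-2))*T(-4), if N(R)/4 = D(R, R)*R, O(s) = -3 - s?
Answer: 416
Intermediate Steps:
D(g, U) = -6 - 2*U (D(g, U) = -6 + U*(-2) = -6 - 2*U)
N(R) = 4*R*(-6 - 2*R) (N(R) = 4*((-6 - 2*R)*R) = 4*(R*(-6 - 2*R)) = 4*R*(-6 - 2*R))
T(b) = -16 (T(b) = -(-8)*(-3 - 1*(-1))*(3 + (-3 - 1*(-1))) = -(-8)*(-3 + 1)*(3 + (-3 + 1)) = -(-8)*(-2)*(3 - 2) = -(-8)*(-2) = -1*16 = -16)
(-(-13)*(-2))*T(-4) = -(-13)*(-2)*(-16) = -13*2*(-16) = -26*(-16) = 416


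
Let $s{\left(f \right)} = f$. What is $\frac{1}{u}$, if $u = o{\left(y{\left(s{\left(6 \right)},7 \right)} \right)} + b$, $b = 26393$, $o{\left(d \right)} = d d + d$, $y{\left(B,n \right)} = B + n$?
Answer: $\frac{1}{26575} \approx 3.7629 \cdot 10^{-5}$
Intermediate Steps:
$o{\left(d \right)} = d + d^{2}$ ($o{\left(d \right)} = d^{2} + d = d + d^{2}$)
$u = 26575$ ($u = \left(6 + 7\right) \left(1 + \left(6 + 7\right)\right) + 26393 = 13 \left(1 + 13\right) + 26393 = 13 \cdot 14 + 26393 = 182 + 26393 = 26575$)
$\frac{1}{u} = \frac{1}{26575}$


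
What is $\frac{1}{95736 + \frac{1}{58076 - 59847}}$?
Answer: $\frac{1771}{169548455} \approx 1.0445 \cdot 10^{-5}$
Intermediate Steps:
$\frac{1}{95736 + \frac{1}{58076 - 59847}} = \frac{1}{95736 + \frac{1}{-1771}} = \frac{1}{95736 - \frac{1}{1771}} = \frac{1}{\frac{169548455}{1771}} = \frac{1771}{169548455}$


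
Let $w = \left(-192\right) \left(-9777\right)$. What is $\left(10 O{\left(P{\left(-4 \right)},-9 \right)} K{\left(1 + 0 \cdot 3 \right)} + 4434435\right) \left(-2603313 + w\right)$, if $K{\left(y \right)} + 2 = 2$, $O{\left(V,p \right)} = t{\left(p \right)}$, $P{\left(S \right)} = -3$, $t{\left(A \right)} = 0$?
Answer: $-3219971852115$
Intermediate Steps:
$O{\left(V,p \right)} = 0$
$K{\left(y \right)} = 0$ ($K{\left(y \right)} = -2 + 2 = 0$)
$w = 1877184$
$\left(10 O{\left(P{\left(-4 \right)},-9 \right)} K{\left(1 + 0 \cdot 3 \right)} + 4434435\right) \left(-2603313 + w\right) = \left(10 \cdot 0 \cdot 0 + 4434435\right) \left(-2603313 + 1877184\right) = \left(0 \cdot 0 + 4434435\right) \left(-726129\right) = \left(0 + 4434435\right) \left(-726129\right) = 4434435 \left(-726129\right) = -3219971852115$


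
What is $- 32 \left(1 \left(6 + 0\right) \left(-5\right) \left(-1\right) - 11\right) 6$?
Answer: $-3648$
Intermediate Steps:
$- 32 \left(1 \left(6 + 0\right) \left(-5\right) \left(-1\right) - 11\right) 6 = - 32 \left(1 \cdot 6 \left(-5\right) \left(-1\right) - 11\right) 6 = - 32 \left(1 \left(-30\right) \left(-1\right) - 11\right) 6 = - 32 \left(\left(-30\right) \left(-1\right) - 11\right) 6 = - 32 \left(30 - 11\right) 6 = \left(-32\right) 19 \cdot 6 = \left(-608\right) 6 = -3648$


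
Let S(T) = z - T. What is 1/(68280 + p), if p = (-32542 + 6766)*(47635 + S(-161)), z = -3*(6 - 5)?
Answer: -1/1231844088 ≈ -8.1179e-10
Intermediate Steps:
z = -3 (z = -3*1 = -3)
S(T) = -3 - T
p = -1231912368 (p = (-32542 + 6766)*(47635 + (-3 - 1*(-161))) = -25776*(47635 + (-3 + 161)) = -25776*(47635 + 158) = -25776*47793 = -1231912368)
1/(68280 + p) = 1/(68280 - 1231912368) = 1/(-1231844088) = -1/1231844088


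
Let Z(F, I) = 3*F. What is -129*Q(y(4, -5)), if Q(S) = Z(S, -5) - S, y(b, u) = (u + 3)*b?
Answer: 2064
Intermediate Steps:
y(b, u) = b*(3 + u) (y(b, u) = (3 + u)*b = b*(3 + u))
Q(S) = 2*S (Q(S) = 3*S - S = 2*S)
-129*Q(y(4, -5)) = -258*4*(3 - 5) = -258*4*(-2) = -258*(-8) = -129*(-16) = 2064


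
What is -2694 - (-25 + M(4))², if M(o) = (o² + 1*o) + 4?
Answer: -2695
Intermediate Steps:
M(o) = 4 + o + o² (M(o) = (o² + o) + 4 = (o + o²) + 4 = 4 + o + o²)
-2694 - (-25 + M(4))² = -2694 - (-25 + (4 + 4 + 4²))² = -2694 - (-25 + (4 + 4 + 16))² = -2694 - (-25 + 24)² = -2694 - 1*(-1)² = -2694 - 1*1 = -2694 - 1 = -2695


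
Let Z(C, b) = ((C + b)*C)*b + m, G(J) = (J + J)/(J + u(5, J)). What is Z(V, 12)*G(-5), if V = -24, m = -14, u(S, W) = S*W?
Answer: 3442/3 ≈ 1147.3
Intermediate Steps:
G(J) = ⅓ (G(J) = (J + J)/(J + 5*J) = (2*J)/((6*J)) = (2*J)*(1/(6*J)) = ⅓)
Z(C, b) = -14 + C*b*(C + b) (Z(C, b) = ((C + b)*C)*b - 14 = (C*(C + b))*b - 14 = C*b*(C + b) - 14 = -14 + C*b*(C + b))
Z(V, 12)*G(-5) = (-14 - 24*12² + 12*(-24)²)*(⅓) = (-14 - 24*144 + 12*576)*(⅓) = (-14 - 3456 + 6912)*(⅓) = 3442*(⅓) = 3442/3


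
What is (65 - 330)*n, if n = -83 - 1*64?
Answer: 38955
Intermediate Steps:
n = -147 (n = -83 - 64 = -147)
(65 - 330)*n = (65 - 330)*(-147) = -265*(-147) = 38955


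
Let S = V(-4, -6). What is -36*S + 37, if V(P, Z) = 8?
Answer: -251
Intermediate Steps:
S = 8
-36*S + 37 = -36*8 + 37 = -288 + 37 = -251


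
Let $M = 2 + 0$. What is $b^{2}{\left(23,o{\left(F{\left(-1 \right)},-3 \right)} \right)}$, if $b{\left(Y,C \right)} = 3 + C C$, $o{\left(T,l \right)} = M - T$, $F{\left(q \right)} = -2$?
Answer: $361$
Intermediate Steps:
$M = 2$
$o{\left(T,l \right)} = 2 - T$
$b{\left(Y,C \right)} = 3 + C^{2}$
$b^{2}{\left(23,o{\left(F{\left(-1 \right)},-3 \right)} \right)} = \left(3 + \left(2 - -2\right)^{2}\right)^{2} = \left(3 + \left(2 + 2\right)^{2}\right)^{2} = \left(3 + 4^{2}\right)^{2} = \left(3 + 16\right)^{2} = 19^{2} = 361$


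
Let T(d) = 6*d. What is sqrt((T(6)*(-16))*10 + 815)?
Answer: I*sqrt(4945) ≈ 70.321*I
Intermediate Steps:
sqrt((T(6)*(-16))*10 + 815) = sqrt(((6*6)*(-16))*10 + 815) = sqrt((36*(-16))*10 + 815) = sqrt(-576*10 + 815) = sqrt(-5760 + 815) = sqrt(-4945) = I*sqrt(4945)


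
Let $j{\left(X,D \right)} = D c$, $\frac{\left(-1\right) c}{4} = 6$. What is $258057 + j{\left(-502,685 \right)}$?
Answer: $241617$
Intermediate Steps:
$c = -24$ ($c = \left(-4\right) 6 = -24$)
$j{\left(X,D \right)} = - 24 D$ ($j{\left(X,D \right)} = D \left(-24\right) = - 24 D$)
$258057 + j{\left(-502,685 \right)} = 258057 - 16440 = 241617$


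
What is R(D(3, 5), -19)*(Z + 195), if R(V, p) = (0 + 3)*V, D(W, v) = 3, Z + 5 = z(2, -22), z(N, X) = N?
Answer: 1728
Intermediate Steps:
Z = -3 (Z = -5 + 2 = -3)
R(V, p) = 3*V
R(D(3, 5), -19)*(Z + 195) = (3*3)*(-3 + 195) = 9*192 = 1728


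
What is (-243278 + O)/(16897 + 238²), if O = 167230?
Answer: -76048/73541 ≈ -1.0341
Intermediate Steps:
(-243278 + O)/(16897 + 238²) = (-243278 + 167230)/(16897 + 238²) = -76048/(16897 + 56644) = -76048/73541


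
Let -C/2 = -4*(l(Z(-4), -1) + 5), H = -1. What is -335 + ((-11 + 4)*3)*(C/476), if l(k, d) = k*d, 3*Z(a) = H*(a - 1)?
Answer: -5715/17 ≈ -336.18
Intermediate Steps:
Z(a) = 1/3 - a/3 (Z(a) = (-(a - 1))/3 = (-(-1 + a))/3 = (1 - a)/3 = 1/3 - a/3)
l(k, d) = d*k
C = 80/3 (C = -(-8)*(-(1/3 - 1/3*(-4)) + 5) = -(-8)*(-(1/3 + 4/3) + 5) = -(-8)*(-1*5/3 + 5) = -(-8)*(-5/3 + 5) = -(-8)*10/3 = -2*(-40/3) = 80/3 ≈ 26.667)
-335 + ((-11 + 4)*3)*(C/476) = -335 + ((-11 + 4)*3)*((80/3)/476) = -335 + (-7*3)*((80/3)*(1/476)) = -335 - 21*20/357 = -335 - 20/17 = -5715/17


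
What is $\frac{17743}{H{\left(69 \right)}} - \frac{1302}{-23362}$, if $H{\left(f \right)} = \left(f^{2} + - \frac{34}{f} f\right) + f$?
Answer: $\frac{19125289}{5092916} \approx 3.7553$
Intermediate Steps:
$H{\left(f \right)} = -34 + f + f^{2}$ ($H{\left(f \right)} = \left(f^{2} - 34\right) + f = \left(-34 + f^{2}\right) + f = -34 + f + f^{2}$)
$\frac{17743}{H{\left(69 \right)}} - \frac{1302}{-23362} = \frac{17743}{-34 + 69 + 69^{2}} - \frac{1302}{-23362} = \frac{17743}{-34 + 69 + 4761} - - \frac{651}{11681} = \frac{17743}{4796} + \frac{651}{11681} = 17743 \cdot \frac{1}{4796} + \frac{651}{11681} = \frac{1613}{436} + \frac{651}{11681} = \frac{19125289}{5092916}$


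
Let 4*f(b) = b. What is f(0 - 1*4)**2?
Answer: 1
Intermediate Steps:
f(b) = b/4
f(0 - 1*4)**2 = ((0 - 1*4)/4)**2 = ((0 - 4)/4)**2 = ((1/4)*(-4))**2 = (-1)**2 = 1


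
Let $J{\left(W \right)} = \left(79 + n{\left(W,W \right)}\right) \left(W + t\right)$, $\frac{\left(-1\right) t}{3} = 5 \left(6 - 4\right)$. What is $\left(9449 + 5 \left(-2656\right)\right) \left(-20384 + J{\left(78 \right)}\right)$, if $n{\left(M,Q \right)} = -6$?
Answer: $64667280$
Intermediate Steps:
$t = -30$ ($t = - 3 \cdot 5 \left(6 - 4\right) = - 3 \cdot 5 \cdot 2 = \left(-3\right) 10 = -30$)
$J{\left(W \right)} = -2190 + 73 W$ ($J{\left(W \right)} = \left(79 - 6\right) \left(W - 30\right) = 73 \left(-30 + W\right) = -2190 + 73 W$)
$\left(9449 + 5 \left(-2656\right)\right) \left(-20384 + J{\left(78 \right)}\right) = \left(9449 + 5 \left(-2656\right)\right) \left(-20384 + \left(-2190 + 73 \cdot 78\right)\right) = \left(9449 - 13280\right) \left(-20384 + \left(-2190 + 5694\right)\right) = - 3831 \left(-20384 + 3504\right) = \left(-3831\right) \left(-16880\right) = 64667280$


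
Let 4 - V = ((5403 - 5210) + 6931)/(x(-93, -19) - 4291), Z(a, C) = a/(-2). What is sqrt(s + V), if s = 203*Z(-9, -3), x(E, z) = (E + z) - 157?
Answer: sqrt(298603335)/570 ≈ 30.316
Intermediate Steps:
x(E, z) = -157 + E + z
Z(a, C) = -a/2 (Z(a, C) = a*(-1/2) = -a/2)
V = 6341/1140 (V = 4 - ((5403 - 5210) + 6931)/((-157 - 93 - 19) - 4291) = 4 - (193 + 6931)/(-269 - 4291) = 4 - 7124/(-4560) = 4 - 7124*(-1)/4560 = 4 - 1*(-1781/1140) = 4 + 1781/1140 = 6341/1140 ≈ 5.5623)
s = 1827/2 (s = 203*(-1/2*(-9)) = 203*(9/2) = 1827/2 ≈ 913.50)
sqrt(s + V) = sqrt(1827/2 + 6341/1140) = sqrt(1047731/1140) = sqrt(298603335)/570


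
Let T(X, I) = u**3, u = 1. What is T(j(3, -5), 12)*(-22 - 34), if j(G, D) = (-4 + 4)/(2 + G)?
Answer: -56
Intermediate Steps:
j(G, D) = 0 (j(G, D) = 0/(2 + G) = 0)
T(X, I) = 1 (T(X, I) = 1**3 = 1)
T(j(3, -5), 12)*(-22 - 34) = 1*(-22 - 34) = 1*(-56) = -56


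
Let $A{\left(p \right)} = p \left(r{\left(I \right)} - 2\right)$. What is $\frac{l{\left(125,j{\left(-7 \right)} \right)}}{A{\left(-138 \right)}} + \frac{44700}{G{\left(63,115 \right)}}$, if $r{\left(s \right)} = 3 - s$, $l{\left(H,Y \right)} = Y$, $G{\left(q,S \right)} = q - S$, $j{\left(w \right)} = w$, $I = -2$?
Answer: $- \frac{4626359}{5382} \approx -859.6$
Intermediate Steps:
$A{\left(p \right)} = 3 p$ ($A{\left(p \right)} = p \left(\left(3 - -2\right) - 2\right) = p \left(\left(3 + 2\right) - 2\right) = p \left(5 - 2\right) = p 3 = 3 p$)
$\frac{l{\left(125,j{\left(-7 \right)} \right)}}{A{\left(-138 \right)}} + \frac{44700}{G{\left(63,115 \right)}} = - \frac{7}{3 \left(-138\right)} + \frac{44700}{63 - 115} = - \frac{7}{-414} + \frac{44700}{63 - 115} = \left(-7\right) \left(- \frac{1}{414}\right) + \frac{44700}{-52} = \frac{7}{414} + 44700 \left(- \frac{1}{52}\right) = \frac{7}{414} - \frac{11175}{13} = - \frac{4626359}{5382}$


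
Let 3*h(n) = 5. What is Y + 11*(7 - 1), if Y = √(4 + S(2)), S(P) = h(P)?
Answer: 66 + √51/3 ≈ 68.380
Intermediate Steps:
h(n) = 5/3 (h(n) = (⅓)*5 = 5/3)
S(P) = 5/3
Y = √51/3 (Y = √(4 + 5/3) = √(17/3) = √51/3 ≈ 2.3805)
Y + 11*(7 - 1) = √51/3 + 11*(7 - 1) = √51/3 + 11*6 = √51/3 + 66 = 66 + √51/3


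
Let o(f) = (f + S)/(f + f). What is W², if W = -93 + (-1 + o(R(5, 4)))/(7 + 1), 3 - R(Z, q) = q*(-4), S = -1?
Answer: 50027329/5776 ≈ 8661.2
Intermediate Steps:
R(Z, q) = 3 + 4*q (R(Z, q) = 3 - q*(-4) = 3 - (-4)*q = 3 + 4*q)
o(f) = (-1 + f)/(2*f) (o(f) = (f - 1)/(f + f) = (-1 + f)/((2*f)) = (-1 + f)*(1/(2*f)) = (-1 + f)/(2*f))
W = -7073/76 (W = -93 + (-1 + (-1 + (3 + 4*4))/(2*(3 + 4*4)))/(7 + 1) = -93 + (-1 + (-1 + (3 + 16))/(2*(3 + 16)))/8 = -93 + (-1 + (½)*(-1 + 19)/19)*(⅛) = -93 + (-1 + (½)*(1/19)*18)*(⅛) = -93 + (-1 + 9/19)*(⅛) = -93 - 10/19*⅛ = -93 - 5/76 = -7073/76 ≈ -93.066)
W² = (-7073/76)² = 50027329/5776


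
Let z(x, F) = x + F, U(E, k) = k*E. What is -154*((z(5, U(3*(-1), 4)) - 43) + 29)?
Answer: 3234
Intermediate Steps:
U(E, k) = E*k
z(x, F) = F + x
-154*((z(5, U(3*(-1), 4)) - 43) + 29) = -154*((((3*(-1))*4 + 5) - 43) + 29) = -154*(((-3*4 + 5) - 43) + 29) = -154*(((-12 + 5) - 43) + 29) = -154*((-7 - 43) + 29) = -154*(-50 + 29) = -154*(-21) = 3234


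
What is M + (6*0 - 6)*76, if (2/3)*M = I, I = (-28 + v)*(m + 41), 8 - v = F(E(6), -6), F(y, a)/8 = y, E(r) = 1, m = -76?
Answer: 1014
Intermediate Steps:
F(y, a) = 8*y
v = 0 (v = 8 - 8 = 0)
I = 980 (I = (-28 + 0)*(-76 + 41) = -28*(-35) = 980)
M = 1470 (M = (3/2)*980 = 1470)
M + (6*0 - 6)*76 = 1470 + (6*0 - 6)*76 = 1470 + (0 - 6)*76 = 1470 - 6*76 = 1470 - 456 = 1014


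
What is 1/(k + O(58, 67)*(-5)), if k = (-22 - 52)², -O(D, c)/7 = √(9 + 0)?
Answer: 1/5581 ≈ 0.00017918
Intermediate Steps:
O(D, c) = -21 (O(D, c) = -7*√(9 + 0) = -7*√9 = -7*3 = -21)
k = 5476 (k = (-74)² = 5476)
1/(k + O(58, 67)*(-5)) = 1/(5476 - 21*(-5)) = 1/(5476 + 105) = 1/5581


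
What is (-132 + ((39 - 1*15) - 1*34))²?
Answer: 20164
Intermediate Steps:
(-132 + ((39 - 1*15) - 1*34))² = (-132 + ((39 - 15) - 34))² = (-132 + (24 - 34))² = (-132 - 10)² = (-142)² = 20164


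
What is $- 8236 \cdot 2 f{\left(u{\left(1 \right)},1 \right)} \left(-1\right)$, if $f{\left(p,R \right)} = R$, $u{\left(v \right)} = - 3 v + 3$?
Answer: $16472$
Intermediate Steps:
$u{\left(v \right)} = 3 - 3 v$
$- 8236 \cdot 2 f{\left(u{\left(1 \right)},1 \right)} \left(-1\right) = - 8236 \cdot 2 \cdot 1 \left(-1\right) = - 8236 \cdot 2 \left(-1\right) = \left(-8236\right) \left(-2\right) = 16472$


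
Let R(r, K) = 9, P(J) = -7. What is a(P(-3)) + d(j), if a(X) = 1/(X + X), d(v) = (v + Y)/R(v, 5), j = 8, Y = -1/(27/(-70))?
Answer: 3761/3402 ≈ 1.1055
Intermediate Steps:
Y = 70/27 (Y = -1/(27*(-1/70)) = -1/(-27/70) = -1*(-70/27) = 70/27 ≈ 2.5926)
d(v) = 70/243 + v/9 (d(v) = (v + 70/27)/9 = (70/27 + v)*(1/9) = 70/243 + v/9)
a(X) = 1/(2*X)
a(P(-3)) + d(j) = (1/2)/(-7) + (70/243 + (1/9)*8) = (1/2)*(-1/7) + (70/243 + 8/9) = -1/14 + 286/243 = 3761/3402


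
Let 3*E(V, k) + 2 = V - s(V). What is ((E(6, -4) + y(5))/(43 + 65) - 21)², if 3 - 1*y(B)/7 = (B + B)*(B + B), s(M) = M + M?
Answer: 78304801/104976 ≈ 745.93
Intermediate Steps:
s(M) = 2*M
y(B) = 21 - 28*B² (y(B) = 21 - 7*(B + B)*(B + B) = 21 - 7*2*B*2*B = 21 - 28*B²)
E(V, k) = -⅔ - V/3 (E(V, k) = -⅔ + (V - 2*V)/3 = -⅔ + (-V)/3 = -⅔ - V/3)
((E(6, -4) + y(5))/(43 + 65) - 21)² = (((-⅔ - ⅓*6) + (21 - 28*5²))/(43 + 65) - 21)² = (((-⅔ - 2) + (21 - 28*25))/108 - 21)² = ((-8/3 + (21 - 700))*(1/108) - 21)² = ((-8/3 - 679)*(1/108) - 21)² = (-2045/3*1/108 - 21)² = (-2045/324 - 21)² = (-8849/324)² = 78304801/104976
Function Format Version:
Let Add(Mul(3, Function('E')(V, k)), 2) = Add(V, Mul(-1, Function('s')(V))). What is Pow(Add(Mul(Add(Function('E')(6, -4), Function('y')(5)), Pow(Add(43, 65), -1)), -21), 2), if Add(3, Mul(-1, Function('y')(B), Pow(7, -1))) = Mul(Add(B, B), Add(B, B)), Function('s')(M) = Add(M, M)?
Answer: Rational(78304801, 104976) ≈ 745.93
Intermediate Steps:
Function('s')(M) = Mul(2, M)
Function('y')(B) = Add(21, Mul(-28, Pow(B, 2))) (Function('y')(B) = Add(21, Mul(-7, Mul(Add(B, B), Add(B, B)))) = Add(21, Mul(-7, Mul(Mul(2, B), Mul(2, B)))) = Add(21, Mul(-7, Mul(4, Pow(B, 2)))) = Add(21, Mul(-28, Pow(B, 2))))
Function('E')(V, k) = Add(Rational(-2, 3), Mul(Rational(-1, 3), V)) (Function('E')(V, k) = Add(Rational(-2, 3), Mul(Rational(1, 3), Add(V, Mul(-1, Mul(2, V))))) = Add(Rational(-2, 3), Mul(Rational(1, 3), Add(V, Mul(-2, V)))) = Add(Rational(-2, 3), Mul(Rational(1, 3), Mul(-1, V))) = Add(Rational(-2, 3), Mul(Rational(-1, 3), V)))
Pow(Add(Mul(Add(Function('E')(6, -4), Function('y')(5)), Pow(Add(43, 65), -1)), -21), 2) = Pow(Add(Mul(Add(Add(Rational(-2, 3), Mul(Rational(-1, 3), 6)), Add(21, Mul(-28, Pow(5, 2)))), Pow(Add(43, 65), -1)), -21), 2) = Pow(Add(Mul(Add(Add(Rational(-2, 3), -2), Add(21, Mul(-28, 25))), Pow(108, -1)), -21), 2) = Pow(Add(Mul(Add(Rational(-8, 3), Add(21, -700)), Rational(1, 108)), -21), 2) = Pow(Add(Mul(Add(Rational(-8, 3), -679), Rational(1, 108)), -21), 2) = Pow(Add(Mul(Rational(-2045, 3), Rational(1, 108)), -21), 2) = Pow(Add(Rational(-2045, 324), -21), 2) = Pow(Rational(-8849, 324), 2) = Rational(78304801, 104976)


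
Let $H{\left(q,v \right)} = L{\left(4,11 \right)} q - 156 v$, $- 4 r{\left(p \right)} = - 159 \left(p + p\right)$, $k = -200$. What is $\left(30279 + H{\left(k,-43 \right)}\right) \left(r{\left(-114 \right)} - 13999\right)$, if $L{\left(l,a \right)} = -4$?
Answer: $-871443794$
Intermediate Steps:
$r{\left(p \right)} = \frac{159 p}{2}$ ($r{\left(p \right)} = - \frac{\left(-159\right) \left(p + p\right)}{4} = - \frac{\left(-159\right) 2 p}{4} = - \frac{\left(-318\right) p}{4} = \frac{159 p}{2}$)
$H{\left(q,v \right)} = - 156 v - 4 q$ ($H{\left(q,v \right)} = - 4 q - 156 v = - 156 v - 4 q$)
$\left(30279 + H{\left(k,-43 \right)}\right) \left(r{\left(-114 \right)} - 13999\right) = \left(30279 - -7508\right) \left(\frac{159}{2} \left(-114\right) - 13999\right) = \left(30279 + \left(6708 + 800\right)\right) \left(-9063 - 13999\right) = \left(30279 + 7508\right) \left(-23062\right) = 37787 \left(-23062\right) = -871443794$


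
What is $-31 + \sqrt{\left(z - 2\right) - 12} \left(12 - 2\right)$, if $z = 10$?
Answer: $-31 + 20 i \approx -31.0 + 20.0 i$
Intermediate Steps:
$-31 + \sqrt{\left(z - 2\right) - 12} \left(12 - 2\right) = -31 + \sqrt{\left(10 - 2\right) - 12} \left(12 - 2\right) = -31 + \sqrt{8 - 12} \cdot 10 = -31 + \sqrt{-4} \cdot 10 = -31 + 2 i 10 = -31 + 20 i$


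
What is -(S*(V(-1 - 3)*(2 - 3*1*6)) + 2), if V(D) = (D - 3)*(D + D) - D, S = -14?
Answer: -13442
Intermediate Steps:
V(D) = -D + 2*D*(-3 + D) (V(D) = (-3 + D)*(2*D) - D = 2*D*(-3 + D) - D = -D + 2*D*(-3 + D))
-(S*(V(-1 - 3)*(2 - 3*1*6)) + 2) = -(-14*(-1 - 3)*(-7 + 2*(-1 - 3))*(2 - 3*1*6) + 2) = -(-14*(-4*(-7 + 2*(-4)))*(2 - 3*6) + 2) = -(-14*(-4*(-7 - 8))*(2 - 18) + 2) = -(-14*(-4*(-15))*(-16) + 2) = -(-840*(-16) + 2) = -(-14*(-960) + 2) = -(13440 + 2) = -1*13442 = -13442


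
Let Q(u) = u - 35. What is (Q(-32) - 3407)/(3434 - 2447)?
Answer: -1158/329 ≈ -3.5198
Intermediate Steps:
Q(u) = -35 + u
(Q(-32) - 3407)/(3434 - 2447) = ((-35 - 32) - 3407)/(3434 - 2447) = (-67 - 3407)/987 = -3474*1/987 = -1158/329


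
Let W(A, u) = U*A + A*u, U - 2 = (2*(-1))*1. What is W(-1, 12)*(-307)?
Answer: 3684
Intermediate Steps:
U = 0 (U = 2 + (2*(-1))*1 = 2 - 2*1 = 2 - 2 = 0)
W(A, u) = A*u (W(A, u) = 0*A + A*u = 0 + A*u = A*u)
W(-1, 12)*(-307) = -1*12*(-307) = -12*(-307) = 3684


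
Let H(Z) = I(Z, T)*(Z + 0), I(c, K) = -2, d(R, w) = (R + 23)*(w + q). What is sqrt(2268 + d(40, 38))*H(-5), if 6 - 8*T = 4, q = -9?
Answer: 30*sqrt(455) ≈ 639.92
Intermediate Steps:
T = 1/4 (T = 3/4 - 1/8*4 = 3/4 - 1/2 = 1/4 ≈ 0.25000)
d(R, w) = (-9 + w)*(23 + R) (d(R, w) = (R + 23)*(w - 9) = (23 + R)*(-9 + w) = (-9 + w)*(23 + R))
H(Z) = -2*Z (H(Z) = -2*(Z + 0) = -2*Z)
sqrt(2268 + d(40, 38))*H(-5) = sqrt(2268 + (-207 - 9*40 + 23*38 + 40*38))*(-2*(-5)) = sqrt(2268 + (-207 - 360 + 874 + 1520))*10 = sqrt(2268 + 1827)*10 = sqrt(4095)*10 = (3*sqrt(455))*10 = 30*sqrt(455)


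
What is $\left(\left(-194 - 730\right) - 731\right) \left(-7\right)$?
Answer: $11585$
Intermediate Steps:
$\left(\left(-194 - 730\right) - 731\right) \left(-7\right) = \left(-924 - 731\right) \left(-7\right) = \left(-1655\right) \left(-7\right) = 11585$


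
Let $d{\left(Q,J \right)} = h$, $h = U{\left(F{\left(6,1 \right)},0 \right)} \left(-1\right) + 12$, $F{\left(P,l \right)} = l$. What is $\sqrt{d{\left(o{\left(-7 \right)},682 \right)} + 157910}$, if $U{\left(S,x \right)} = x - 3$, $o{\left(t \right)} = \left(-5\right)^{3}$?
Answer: $5 \sqrt{6317} \approx 397.4$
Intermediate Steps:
$o{\left(t \right)} = -125$
$U{\left(S,x \right)} = -3 + x$
$h = 15$ ($h = \left(-3 + 0\right) \left(-1\right) + 12 = \left(-3\right) \left(-1\right) + 12 = 3 + 12 = 15$)
$d{\left(Q,J \right)} = 15$
$\sqrt{d{\left(o{\left(-7 \right)},682 \right)} + 157910} = \sqrt{15 + 157910} = \sqrt{157925} = 5 \sqrt{6317}$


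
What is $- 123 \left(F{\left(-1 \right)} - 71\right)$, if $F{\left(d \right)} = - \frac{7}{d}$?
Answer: $7872$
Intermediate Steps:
$- 123 \left(F{\left(-1 \right)} - 71\right) = - 123 \left(- \frac{7}{-1} - 71\right) = - 123 \left(\left(-7\right) \left(-1\right) - 71\right) = - 123 \left(7 - 71\right) = \left(-123\right) \left(-64\right) = 7872$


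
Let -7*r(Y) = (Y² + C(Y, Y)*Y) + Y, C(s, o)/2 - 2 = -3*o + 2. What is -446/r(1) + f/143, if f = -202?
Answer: 222819/286 ≈ 779.09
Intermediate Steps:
C(s, o) = 8 - 6*o (C(s, o) = 4 + 2*(-3*o + 2) = 4 + 2*(2 - 3*o) = 4 + (4 - 6*o) = 8 - 6*o)
r(Y) = -Y/7 - Y²/7 - Y*(8 - 6*Y)/7 (r(Y) = -((Y² + (8 - 6*Y)*Y) + Y)/7 = -((Y² + Y*(8 - 6*Y)) + Y)/7 = -(Y + Y² + Y*(8 - 6*Y))/7 = -Y/7 - Y²/7 - Y*(8 - 6*Y)/7)
-446/r(1) + f/143 = -446*7/(-9 + 5*1) - 202/143 = -446*7/(-9 + 5) - 202*1/143 = -446/((⅐)*1*(-4)) - 202/143 = -446/(-4/7) - 202/143 = -446*(-7/4) - 202/143 = 1561/2 - 202/143 = 222819/286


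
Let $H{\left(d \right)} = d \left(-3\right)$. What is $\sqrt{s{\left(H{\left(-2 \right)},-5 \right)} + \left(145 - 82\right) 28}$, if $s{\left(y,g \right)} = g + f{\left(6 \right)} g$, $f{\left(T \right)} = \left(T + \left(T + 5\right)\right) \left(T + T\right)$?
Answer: $\sqrt{739} \approx 27.185$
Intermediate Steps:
$H{\left(d \right)} = - 3 d$
$f{\left(T \right)} = 2 T \left(5 + 2 T\right)$ ($f{\left(T \right)} = \left(T + \left(5 + T\right)\right) 2 T = \left(5 + 2 T\right) 2 T = 2 T \left(5 + 2 T\right)$)
$s{\left(y,g \right)} = 205 g$ ($s{\left(y,g \right)} = g + 2 \cdot 6 \left(5 + 2 \cdot 6\right) g = g + 2 \cdot 6 \left(5 + 12\right) g = g + 2 \cdot 6 \cdot 17 g = g + 204 g = 205 g$)
$\sqrt{s{\left(H{\left(-2 \right)},-5 \right)} + \left(145 - 82\right) 28} = \sqrt{205 \left(-5\right) + \left(145 - 82\right) 28} = \sqrt{-1025 + \left(145 - 82\right) 28} = \sqrt{-1025 + 63 \cdot 28} = \sqrt{-1025 + 1764} = \sqrt{739}$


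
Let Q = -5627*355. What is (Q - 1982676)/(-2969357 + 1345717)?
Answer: 3980261/1623640 ≈ 2.4514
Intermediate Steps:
Q = -1997585
(Q - 1982676)/(-2969357 + 1345717) = (-1997585 - 1982676)/(-2969357 + 1345717) = -3980261/(-1623640) = -3980261*(-1/1623640) = 3980261/1623640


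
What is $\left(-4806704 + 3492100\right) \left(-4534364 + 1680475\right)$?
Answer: $3751733894956$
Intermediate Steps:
$\left(-4806704 + 3492100\right) \left(-4534364 + 1680475\right) = \left(-1314604\right) \left(-2853889\right) = 3751733894956$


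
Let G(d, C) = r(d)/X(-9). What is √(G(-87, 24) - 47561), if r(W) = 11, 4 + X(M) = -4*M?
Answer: I*√3043882/8 ≈ 218.08*I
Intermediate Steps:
X(M) = -4 - 4*M
G(d, C) = 11/32 (G(d, C) = 11/(-4 - 4*(-9)) = 11/(-4 + 36) = 11/32)
√(G(-87, 24) - 47561) = √(11/32 - 47561) = √(-1521941/32) = I*√3043882/8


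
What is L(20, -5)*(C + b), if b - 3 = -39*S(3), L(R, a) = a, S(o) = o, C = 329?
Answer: -1075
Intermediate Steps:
b = -114 (b = 3 - 39*3 = 3 - 117 = -114)
L(20, -5)*(C + b) = -5*(329 - 114) = -5*215 = -1075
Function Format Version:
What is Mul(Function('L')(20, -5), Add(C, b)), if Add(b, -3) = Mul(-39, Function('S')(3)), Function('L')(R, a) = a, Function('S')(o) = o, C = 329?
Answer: -1075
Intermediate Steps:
b = -114 (b = Add(3, Mul(-39, 3)) = Add(3, -117) = -114)
Mul(Function('L')(20, -5), Add(C, b)) = Mul(-5, Add(329, -114)) = Mul(-5, 215) = -1075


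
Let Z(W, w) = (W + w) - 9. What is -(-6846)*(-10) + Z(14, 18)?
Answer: -68437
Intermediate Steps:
Z(W, w) = -9 + W + w
-(-6846)*(-10) + Z(14, 18) = -(-6846)*(-10) + (-9 + 14 + 18) = -489*140 + 23 = -68460 + 23 = -68437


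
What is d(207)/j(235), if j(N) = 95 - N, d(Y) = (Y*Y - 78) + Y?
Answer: -21489/70 ≈ -306.99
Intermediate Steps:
d(Y) = -78 + Y + Y² (d(Y) = (Y² - 78) + Y = (-78 + Y²) + Y = -78 + Y + Y²)
d(207)/j(235) = (-78 + 207 + 207²)/(95 - 1*235) = (-78 + 207 + 42849)/(95 - 235) = 42978/(-140) = 42978*(-1/140) = -21489/70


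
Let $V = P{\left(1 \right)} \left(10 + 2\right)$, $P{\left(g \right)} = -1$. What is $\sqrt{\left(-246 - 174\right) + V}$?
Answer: $12 i \sqrt{3} \approx 20.785 i$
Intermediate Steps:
$V = -12$ ($V = - (10 + 2) = \left(-1\right) 12 = -12$)
$\sqrt{\left(-246 - 174\right) + V} = \sqrt{\left(-246 - 174\right) - 12} = \sqrt{-420 - 12} = \sqrt{-432} = 12 i \sqrt{3}$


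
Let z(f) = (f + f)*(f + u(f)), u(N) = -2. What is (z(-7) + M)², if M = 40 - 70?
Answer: 9216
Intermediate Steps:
z(f) = 2*f*(-2 + f) (z(f) = (f + f)*(f - 2) = (2*f)*(-2 + f) = 2*f*(-2 + f))
M = -30
(z(-7) + M)² = (2*(-7)*(-2 - 7) - 30)² = (2*(-7)*(-9) - 30)² = (126 - 30)² = 96² = 9216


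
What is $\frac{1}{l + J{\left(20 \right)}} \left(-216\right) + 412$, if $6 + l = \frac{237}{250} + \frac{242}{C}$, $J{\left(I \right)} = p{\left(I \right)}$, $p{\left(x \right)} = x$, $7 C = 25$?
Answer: $\frac{8464924}{20677} \approx 409.39$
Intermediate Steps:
$C = \frac{25}{7}$ ($C = \frac{1}{7} \cdot 25 = \frac{25}{7} \approx 3.5714$)
$J{\left(I \right)} = I$
$l = \frac{15677}{250}$ ($l = -6 + \left(\frac{237}{250} + \frac{242}{\frac{25}{7}}\right) = -6 + \left(237 \cdot \frac{1}{250} + 242 \cdot \frac{7}{25}\right) = -6 + \left(\frac{237}{250} + \frac{1694}{25}\right) = -6 + \frac{17177}{250} = \frac{15677}{250} \approx 62.708$)
$\frac{1}{l + J{\left(20 \right)}} \left(-216\right) + 412 = \frac{1}{\frac{15677}{250} + 20} \left(-216\right) + 412 = \frac{1}{\frac{20677}{250}} \left(-216\right) + 412 = \frac{250}{20677} \left(-216\right) + 412 = - \frac{54000}{20677} + 412 = \frac{8464924}{20677}$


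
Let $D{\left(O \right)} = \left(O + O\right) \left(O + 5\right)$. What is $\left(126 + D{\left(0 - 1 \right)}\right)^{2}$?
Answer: $13924$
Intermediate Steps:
$D{\left(O \right)} = 2 O \left(5 + O\right)$
$\left(126 + D{\left(0 - 1 \right)}\right)^{2} = \left(126 + 2 \left(0 - 1\right) \left(5 + \left(0 - 1\right)\right)\right)^{2} = \left(126 + 2 \left(-1\right) \left(5 - 1\right)\right)^{2} = \left(126 + 2 \left(-1\right) 4\right)^{2} = \left(126 - 8\right)^{2} = 118^{2} = 13924$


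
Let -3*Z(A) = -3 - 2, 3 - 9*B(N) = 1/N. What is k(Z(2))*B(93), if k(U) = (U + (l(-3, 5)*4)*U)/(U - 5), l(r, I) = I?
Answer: -973/279 ≈ -3.4875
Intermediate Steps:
B(N) = ⅓ - 1/(9*N)
Z(A) = 5/3 (Z(A) = -(-3 - 2)/3 = -⅓*(-5) = 5/3)
k(U) = 21*U/(-5 + U) (k(U) = (U + (5*4)*U)/(U - 5) = (U + 20*U)/(-5 + U) = (21*U)/(-5 + U) = 21*U/(-5 + U))
k(Z(2))*B(93) = (21*(5/3)/(-5 + 5/3))*((⅑)*(-1 + 3*93)/93) = (21*(5/3)/(-10/3))*((⅑)*(1/93)*(-1 + 279)) = (21*(5/3)*(-3/10))*((⅑)*(1/93)*278) = -21/2*278/837 = -973/279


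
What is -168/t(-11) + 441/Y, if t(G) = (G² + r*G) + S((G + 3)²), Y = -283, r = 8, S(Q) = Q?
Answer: -90321/27451 ≈ -3.2903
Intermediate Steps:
t(G) = G² + (3 + G)² + 8*G (t(G) = (G² + 8*G) + (G + 3)² = (G² + 8*G) + (3 + G)² = G² + (3 + G)² + 8*G)
-168/t(-11) + 441/Y = -168/(9 + 2*(-11)² + 14*(-11)) + 441/(-283) = -168/(9 + 2*121 - 154) + 441*(-1/283) = -168/(9 + 242 - 154) - 441/283 = -168/97 - 441/283 = -90321/27451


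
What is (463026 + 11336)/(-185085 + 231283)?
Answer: 237181/23099 ≈ 10.268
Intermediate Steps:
(463026 + 11336)/(-185085 + 231283) = 474362/46198 = 474362*(1/46198) = 237181/23099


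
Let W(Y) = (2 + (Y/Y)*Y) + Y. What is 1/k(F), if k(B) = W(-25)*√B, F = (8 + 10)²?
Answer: -1/864 ≈ -0.0011574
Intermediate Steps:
F = 324 (F = 18² = 324)
W(Y) = 2 + 2*Y (W(Y) = (2 + 1*Y) + Y = (2 + Y) + Y = 2 + 2*Y)
k(B) = -48*√B (k(B) = (2 + 2*(-25))*√B = (2 - 50)*√B = -48*√B)
1/k(F) = 1/(-48*√324) = 1/(-48*18) = 1/(-864) = -1/864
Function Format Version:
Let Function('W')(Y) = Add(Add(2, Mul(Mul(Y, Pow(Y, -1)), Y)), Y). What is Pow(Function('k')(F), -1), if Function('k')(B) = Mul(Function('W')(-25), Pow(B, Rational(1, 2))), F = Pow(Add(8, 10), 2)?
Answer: Rational(-1, 864) ≈ -0.0011574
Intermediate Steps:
F = 324 (F = Pow(18, 2) = 324)
Function('W')(Y) = Add(2, Mul(2, Y)) (Function('W')(Y) = Add(Add(2, Mul(1, Y)), Y) = Add(Add(2, Y), Y) = Add(2, Mul(2, Y)))
Function('k')(B) = Mul(-48, Pow(B, Rational(1, 2))) (Function('k')(B) = Mul(Add(2, Mul(2, -25)), Pow(B, Rational(1, 2))) = Mul(Add(2, -50), Pow(B, Rational(1, 2))) = Mul(-48, Pow(B, Rational(1, 2))))
Pow(Function('k')(F), -1) = Pow(Mul(-48, Pow(324, Rational(1, 2))), -1) = Pow(Mul(-48, 18), -1) = Pow(-864, -1) = Rational(-1, 864)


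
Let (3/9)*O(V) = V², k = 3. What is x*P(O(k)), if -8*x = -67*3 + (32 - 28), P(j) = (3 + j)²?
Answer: 44325/2 ≈ 22163.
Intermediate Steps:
O(V) = 3*V²
x = 197/8 (x = -(-67*3 + (32 - 28))/8 = -(-201 + 4)/8 = -⅛*(-197) = 197/8 ≈ 24.625)
x*P(O(k)) = 197*(3 + 3*3²)²/8 = 197*(3 + 3*9)²/8 = 197*(3 + 27)²/8 = (197/8)*30² = (197/8)*900 = 44325/2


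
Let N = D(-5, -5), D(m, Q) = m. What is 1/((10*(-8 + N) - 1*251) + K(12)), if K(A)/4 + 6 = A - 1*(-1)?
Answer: -1/353 ≈ -0.0028329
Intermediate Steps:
N = -5
K(A) = -20 + 4*A (K(A) = -24 + 4*(A - 1*(-1)) = -24 + 4*(A + 1) = -24 + 4*(1 + A) = -24 + (4 + 4*A) = -20 + 4*A)
1/((10*(-8 + N) - 1*251) + K(12)) = 1/((10*(-8 - 5) - 1*251) + (-20 + 4*12)) = 1/((10*(-13) - 251) + (-20 + 48)) = 1/((-130 - 251) + 28) = 1/(-381 + 28) = 1/(-353) = -1/353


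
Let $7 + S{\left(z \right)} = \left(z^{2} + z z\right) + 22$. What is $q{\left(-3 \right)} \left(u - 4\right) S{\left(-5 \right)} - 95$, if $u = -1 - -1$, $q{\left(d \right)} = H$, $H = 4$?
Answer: $-1135$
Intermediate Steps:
$q{\left(d \right)} = 4$
$u = 0$ ($u = -1 + 1 = 0$)
$S{\left(z \right)} = 15 + 2 z^{2}$ ($S{\left(z \right)} = -7 + \left(\left(z^{2} + z z\right) + 22\right) = -7 + \left(\left(z^{2} + z^{2}\right) + 22\right) = -7 + \left(2 z^{2} + 22\right) = -7 + \left(22 + 2 z^{2}\right) = 15 + 2 z^{2}$)
$q{\left(-3 \right)} \left(u - 4\right) S{\left(-5 \right)} - 95 = 4 \left(0 - 4\right) \left(15 + 2 \left(-5\right)^{2}\right) - 95 = 4 \left(-4\right) \left(15 + 2 \cdot 25\right) - 95 = - 16 \left(15 + 50\right) - 95 = \left(-16\right) 65 - 95 = -1040 - 95 = -1135$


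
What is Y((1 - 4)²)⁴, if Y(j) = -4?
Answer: 256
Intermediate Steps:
Y((1 - 4)²)⁴ = (-4)⁴ = 256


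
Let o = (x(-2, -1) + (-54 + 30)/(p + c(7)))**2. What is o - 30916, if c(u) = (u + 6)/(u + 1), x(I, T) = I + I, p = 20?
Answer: -924503508/29929 ≈ -30890.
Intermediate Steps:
x(I, T) = 2*I
c(u) = (6 + u)/(1 + u)
o = 781456/29929 (o = (2*(-2) + (-54 + 30)/(20 + (6 + 7)/(1 + 7)))**2 = (-4 - 24/(20 + 13/8))**2 = (-4 - 24/173/8)**2 = (-4 - 24*8/173)**2 = (-4 - 192/173)**2 = (-884/173)**2 = 781456/29929 ≈ 26.110)
o - 30916 = 781456/29929 - 30916 = -924503508/29929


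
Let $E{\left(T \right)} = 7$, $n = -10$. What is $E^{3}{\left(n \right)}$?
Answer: $343$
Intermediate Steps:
$E^{3}{\left(n \right)} = 7^{3} = 343$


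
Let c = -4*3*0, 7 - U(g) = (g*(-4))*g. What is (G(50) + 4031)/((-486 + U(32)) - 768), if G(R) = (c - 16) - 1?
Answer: 4014/2849 ≈ 1.4089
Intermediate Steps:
U(g) = 7 + 4*g² (U(g) = 7 - g*(-4)*g = 7 - (-4*g)*g = 7 - (-4)*g² = 7 + 4*g²)
c = 0 (c = -12*0 = 0)
G(R) = -17 (G(R) = (0 - 16) - 1 = -16 - 1 = -17)
(G(50) + 4031)/((-486 + U(32)) - 768) = (-17 + 4031)/((-486 + (7 + 4*32²)) - 768) = 4014/((-486 + (7 + 4*1024)) - 768) = 4014/((-486 + (7 + 4096)) - 768) = 4014/((-486 + 4103) - 768) = 4014/(3617 - 768) = 4014/2849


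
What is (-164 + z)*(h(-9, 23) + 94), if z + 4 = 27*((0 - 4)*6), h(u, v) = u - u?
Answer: -76704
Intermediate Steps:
h(u, v) = 0
z = -652 (z = -4 + 27*((0 - 4)*6) = -4 + 27*(-4*6) = -4 + 27*(-24) = -4 - 648 = -652)
(-164 + z)*(h(-9, 23) + 94) = (-164 - 652)*(0 + 94) = -816*94 = -76704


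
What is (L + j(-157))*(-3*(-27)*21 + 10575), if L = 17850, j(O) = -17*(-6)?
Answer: 220378752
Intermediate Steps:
j(O) = 102
(L + j(-157))*(-3*(-27)*21 + 10575) = (17850 + 102)*(-3*(-27)*21 + 10575) = 17952*(81*21 + 10575) = 17952*(1701 + 10575) = 17952*12276 = 220378752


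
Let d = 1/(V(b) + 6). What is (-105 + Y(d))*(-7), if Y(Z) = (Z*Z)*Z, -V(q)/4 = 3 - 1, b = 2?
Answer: 5887/8 ≈ 735.88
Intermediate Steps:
V(q) = -8 (V(q) = -4*(3 - 1) = -4*2 = -8)
d = -½ (d = 1/(-8 + 6) = 1/(-2) = -½ ≈ -0.50000)
Y(Z) = Z³ (Y(Z) = Z²*Z = Z³)
(-105 + Y(d))*(-7) = (-105 + (-½)³)*(-7) = (-105 - ⅛)*(-7) = -841/8*(-7) = 5887/8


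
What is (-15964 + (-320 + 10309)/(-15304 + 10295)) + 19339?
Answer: 16895386/5009 ≈ 3373.0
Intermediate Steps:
(-15964 + (-320 + 10309)/(-15304 + 10295)) + 19339 = (-15964 + 9989/(-5009)) + 19339 = (-15964 + 9989*(-1/5009)) + 19339 = (-15964 - 9989/5009) + 19339 = -79973665/5009 + 19339 = 16895386/5009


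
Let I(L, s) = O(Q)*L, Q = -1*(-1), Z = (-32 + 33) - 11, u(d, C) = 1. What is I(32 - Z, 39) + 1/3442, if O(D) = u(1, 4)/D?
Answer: 144565/3442 ≈ 42.000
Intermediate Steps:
Z = -10 (Z = 1 - 11 = -10)
Q = 1
O(D) = 1/D
I(L, s) = L (I(L, s) = L/1 = 1*L = L)
I(32 - Z, 39) + 1/3442 = (32 - 1*(-10)) + 1/3442 = (32 + 10) + 1/3442 = 42 + 1/3442 = 144565/3442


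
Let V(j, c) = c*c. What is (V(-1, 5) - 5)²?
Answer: 400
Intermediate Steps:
V(j, c) = c²
(V(-1, 5) - 5)² = (5² - 5)² = (25 - 5)² = 20² = 400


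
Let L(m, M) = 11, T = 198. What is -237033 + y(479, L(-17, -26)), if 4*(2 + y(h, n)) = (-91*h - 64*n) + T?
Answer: -992235/4 ≈ -2.4806e+5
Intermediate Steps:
y(h, n) = 95/2 - 16*n - 91*h/4 (y(h, n) = -2 + ((-91*h - 64*n) + 198)/4 = -2 + (198 - 91*h - 64*n)/4 = -2 + (99/2 - 16*n - 91*h/4) = 95/2 - 16*n - 91*h/4)
-237033 + y(479, L(-17, -26)) = -237033 + (95/2 - 16*11 - 91/4*479) = -237033 + (95/2 - 176 - 43589/4) = -237033 - 44103/4 = -992235/4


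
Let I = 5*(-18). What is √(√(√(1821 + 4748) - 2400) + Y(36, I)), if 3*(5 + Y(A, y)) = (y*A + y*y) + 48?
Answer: √(1631 + I*√(2400 - √6569)) ≈ 40.39 + 0.5961*I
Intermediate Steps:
I = -90
Y(A, y) = 11 + y²/3 + A*y/3 (Y(A, y) = -5 + ((y*A + y*y) + 48)/3 = -5 + ((A*y + y²) + 48)/3 = -5 + ((y² + A*y) + 48)/3 = -5 + (48 + y² + A*y)/3 = -5 + (16 + y²/3 + A*y/3) = 11 + y²/3 + A*y/3)
√(√(√(1821 + 4748) - 2400) + Y(36, I)) = √(√(√(1821 + 4748) - 2400) + (11 + (⅓)*(-90)² + (⅓)*36*(-90))) = √(√(√6569 - 2400) + (11 + (⅓)*8100 - 1080)) = √(√(-2400 + √6569) + (11 + 2700 - 1080)) = √(√(-2400 + √6569) + 1631) = √(1631 + √(-2400 + √6569))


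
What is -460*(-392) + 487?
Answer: 180807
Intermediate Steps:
-460*(-392) + 487 = 180320 + 487 = 180807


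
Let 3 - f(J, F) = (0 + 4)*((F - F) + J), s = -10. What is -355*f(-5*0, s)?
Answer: -1065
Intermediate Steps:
f(J, F) = 3 - 4*J (f(J, F) = 3 - (0 + 4)*((F - F) + J) = 3 - 4*(0 + J) = 3 - 4*J)
-355*f(-5*0, s) = -355*(3 - (-20)*0) = -355*(3 - 4*0) = -355*(3 + 0) = -355*3 = -1065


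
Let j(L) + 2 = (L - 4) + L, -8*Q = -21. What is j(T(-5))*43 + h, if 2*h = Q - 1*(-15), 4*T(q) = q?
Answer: -5707/16 ≈ -356.69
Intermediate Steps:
Q = 21/8 (Q = -1/8*(-21) = 21/8 ≈ 2.6250)
T(q) = q/4
j(L) = -6 + 2*L (j(L) = -2 + ((L - 4) + L) = -2 + ((-4 + L) + L) = -2 + (-4 + 2*L) = -6 + 2*L)
h = 141/16 (h = (21/8 - 1*(-15))/2 = (21/8 + 15)/2 = (1/2)*(141/8) = 141/16 ≈ 8.8125)
j(T(-5))*43 + h = (-6 + 2*((1/4)*(-5)))*43 + 141/16 = (-6 + 2*(-5/4))*43 + 141/16 = (-6 - 5/2)*43 + 141/16 = -17/2*43 + 141/16 = -731/2 + 141/16 = -5707/16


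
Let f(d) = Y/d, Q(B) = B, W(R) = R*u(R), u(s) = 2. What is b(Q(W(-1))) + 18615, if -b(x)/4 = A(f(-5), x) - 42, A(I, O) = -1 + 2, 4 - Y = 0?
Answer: 18779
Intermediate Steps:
Y = 4 (Y = 4 - 1*0 = 4 + 0 = 4)
W(R) = 2*R (W(R) = R*2 = 2*R)
f(d) = 4/d
A(I, O) = 1
b(x) = 164 (b(x) = -4*(1 - 42) = -4*(-41) = 164)
b(Q(W(-1))) + 18615 = 164 + 18615 = 18779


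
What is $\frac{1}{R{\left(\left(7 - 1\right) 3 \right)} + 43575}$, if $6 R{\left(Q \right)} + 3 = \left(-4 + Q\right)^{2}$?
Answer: $\frac{6}{261643} \approx 2.2932 \cdot 10^{-5}$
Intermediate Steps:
$R{\left(Q \right)} = - \frac{1}{2} + \frac{\left(-4 + Q\right)^{2}}{6}$
$\frac{1}{R{\left(\left(7 - 1\right) 3 \right)} + 43575} = \frac{1}{\left(- \frac{1}{2} + \frac{\left(-4 + \left(7 - 1\right) 3\right)^{2}}{6}\right) + 43575} = \frac{1}{\left(- \frac{1}{2} + \frac{\left(-4 + 6 \cdot 3\right)^{2}}{6}\right) + 43575} = \frac{1}{\left(- \frac{1}{2} + \frac{\left(-4 + 18\right)^{2}}{6}\right) + 43575} = \frac{1}{\left(- \frac{1}{2} + \frac{14^{2}}{6}\right) + 43575} = \frac{1}{\left(- \frac{1}{2} + \frac{1}{6} \cdot 196\right) + 43575} = \frac{1}{\left(- \frac{1}{2} + \frac{98}{3}\right) + 43575} = \frac{1}{\frac{193}{6} + 43575} = \frac{1}{\frac{261643}{6}} = \frac{6}{261643}$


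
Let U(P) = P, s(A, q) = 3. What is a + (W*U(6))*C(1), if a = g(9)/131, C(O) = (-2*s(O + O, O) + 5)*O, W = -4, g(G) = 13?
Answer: 3157/131 ≈ 24.099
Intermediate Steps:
C(O) = -O (C(O) = (-2*3 + 5)*O = (-6 + 5)*O = -O)
a = 13/131 ≈ 0.099237
a + (W*U(6))*C(1) = 13/131 + (-4*6)*(-1*1) = 13/131 - 24*(-1) = 13/131 + 24 = 3157/131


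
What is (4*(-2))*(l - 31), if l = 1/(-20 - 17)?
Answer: 9184/37 ≈ 248.22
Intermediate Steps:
l = -1/37 (l = 1/(-37) = -1/37 ≈ -0.027027)
(4*(-2))*(l - 31) = (4*(-2))*(-1/37 - 31) = -8*(-1148/37) = 9184/37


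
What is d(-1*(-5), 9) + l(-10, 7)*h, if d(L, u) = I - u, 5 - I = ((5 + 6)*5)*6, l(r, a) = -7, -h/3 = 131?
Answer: 2417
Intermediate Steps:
h = -393 (h = -3*131 = -393)
I = -325 (I = 5 - (5 + 6)*5*6 = 5 - 11*5*6 = 5 - 55*6 = 5 - 1*330 = 5 - 330 = -325)
d(L, u) = -325 - u
d(-1*(-5), 9) + l(-10, 7)*h = (-325 - 1*9) - 7*(-393) = (-325 - 9) + 2751 = -334 + 2751 = 2417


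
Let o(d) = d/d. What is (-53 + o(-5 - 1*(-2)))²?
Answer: 2704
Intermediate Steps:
o(d) = 1
(-53 + o(-5 - 1*(-2)))² = (-53 + 1)² = (-52)² = 2704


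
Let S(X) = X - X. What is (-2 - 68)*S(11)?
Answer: 0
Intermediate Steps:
S(X) = 0
(-2 - 68)*S(11) = (-2 - 68)*0 = -70*0 = 0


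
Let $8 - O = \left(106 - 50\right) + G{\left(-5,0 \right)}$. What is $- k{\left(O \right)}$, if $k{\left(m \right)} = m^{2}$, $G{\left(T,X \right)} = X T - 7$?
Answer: $-1681$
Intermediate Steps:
$G{\left(T,X \right)} = -7 + T X$ ($G{\left(T,X \right)} = T X - 7 = -7 + T X$)
$O = -41$ ($O = 8 - \left(\left(106 - 50\right) - 7\right) = 8 - \left(56 + \left(-7 + 0\right)\right) = 8 - \left(56 - 7\right) = 8 - 49 = -41$)
$- k{\left(O \right)} = - \left(-41\right)^{2} = \left(-1\right) 1681 = -1681$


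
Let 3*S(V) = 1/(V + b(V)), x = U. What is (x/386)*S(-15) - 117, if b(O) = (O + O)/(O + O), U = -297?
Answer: -632169/5404 ≈ -116.98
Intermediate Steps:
b(O) = 1 (b(O) = (2*O)/((2*O)) = (2*O)*(1/(2*O)) = 1)
x = -297
S(V) = 1/(3*(1 + V)) (S(V) = 1/(3*(V + 1)) = 1/(3*(1 + V)))
(x/386)*S(-15) - 117 = (-297/386)*(1/(3*(1 - 15))) - 117 = (-297*1/386)*((1/3)/(-14)) - 117 = -99*(-1)/(386*14) - 117 = -297/386*(-1/42) - 117 = 99/5404 - 117 = -632169/5404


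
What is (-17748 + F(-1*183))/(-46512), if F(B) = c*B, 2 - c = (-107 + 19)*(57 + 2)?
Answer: 161375/7752 ≈ 20.817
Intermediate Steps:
c = 5194 (c = 2 - (-107 + 19)*(57 + 2) = 2 - (-88)*59 = 2 - 1*(-5192) = 2 + 5192 = 5194)
F(B) = 5194*B
(-17748 + F(-1*183))/(-46512) = (-17748 + 5194*(-1*183))/(-46512) = (-17748 + 5194*(-183))*(-1/46512) = (-17748 - 950502)*(-1/46512) = -968250*(-1/46512) = 161375/7752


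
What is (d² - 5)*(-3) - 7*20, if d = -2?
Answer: -137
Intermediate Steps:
(d² - 5)*(-3) - 7*20 = ((-2)² - 5)*(-3) - 7*20 = (4 - 5)*(-3) - 140 = -1*(-3) - 140 = 3 - 140 = -137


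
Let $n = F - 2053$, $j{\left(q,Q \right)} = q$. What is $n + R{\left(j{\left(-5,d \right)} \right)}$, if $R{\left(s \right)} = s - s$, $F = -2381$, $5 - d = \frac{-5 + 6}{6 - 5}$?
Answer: $-4434$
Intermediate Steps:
$d = 4$ ($d = 5 - \frac{-5 + 6}{6 - 5} = 5 - 1 \cdot 1^{-1} = 5 - 1 \cdot 1 = 5 - 1 = 4$)
$n = -4434$ ($n = -2381 - 2053 = -4434$)
$R{\left(s \right)} = 0$
$n + R{\left(j{\left(-5,d \right)} \right)} = -4434 + 0 = -4434$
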